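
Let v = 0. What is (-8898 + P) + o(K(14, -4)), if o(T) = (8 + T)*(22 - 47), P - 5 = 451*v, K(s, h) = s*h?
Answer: -7693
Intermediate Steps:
K(s, h) = h*s
P = 5 (P = 5 + 451*0 = 5 + 0 = 5)
o(T) = -200 - 25*T (o(T) = (8 + T)*(-25) = -200 - 25*T)
(-8898 + P) + o(K(14, -4)) = (-8898 + 5) + (-200 - (-100)*14) = -8893 + (-200 - 25*(-56)) = -8893 + (-200 + 1400) = -8893 + 1200 = -7693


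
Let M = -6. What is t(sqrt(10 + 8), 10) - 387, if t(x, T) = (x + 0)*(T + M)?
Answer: -387 + 12*sqrt(2) ≈ -370.03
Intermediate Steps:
t(x, T) = x*(-6 + T) (t(x, T) = (x + 0)*(T - 6) = x*(-6 + T))
t(sqrt(10 + 8), 10) - 387 = sqrt(10 + 8)*(-6 + 10) - 387 = sqrt(18)*4 - 387 = (3*sqrt(2))*4 - 387 = 12*sqrt(2) - 387 = -387 + 12*sqrt(2)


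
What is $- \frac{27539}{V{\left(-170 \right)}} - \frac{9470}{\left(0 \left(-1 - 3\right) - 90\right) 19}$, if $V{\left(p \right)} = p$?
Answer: $\frac{4870159}{29070} \approx 167.53$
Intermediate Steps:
$- \frac{27539}{V{\left(-170 \right)}} - \frac{9470}{\left(0 \left(-1 - 3\right) - 90\right) 19} = - \frac{27539}{-170} - \frac{9470}{\left(0 \left(-1 - 3\right) - 90\right) 19} = \left(-27539\right) \left(- \frac{1}{170}\right) - \frac{9470}{\left(0 \left(-4\right) - 90\right) 19} = \frac{27539}{170} - \frac{9470}{\left(0 - 90\right) 19} = \frac{27539}{170} - \frac{9470}{\left(-90\right) 19} = \frac{27539}{170} - \frac{9470}{-1710} = \frac{27539}{170} - - \frac{947}{171} = \frac{27539}{170} + \frac{947}{171} = \frac{4870159}{29070}$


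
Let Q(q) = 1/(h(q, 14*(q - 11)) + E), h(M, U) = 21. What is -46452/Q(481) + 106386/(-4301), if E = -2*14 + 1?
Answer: 70507878/253 ≈ 2.7869e+5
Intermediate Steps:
E = -27 (E = -28 + 1 = -27)
Q(q) = -⅙ (Q(q) = 1/(21 - 27) = 1/(-6) = -⅙)
-46452/Q(481) + 106386/(-4301) = -46452/(-⅙) + 106386/(-4301) = -46452*(-6) + 106386*(-1/4301) = 278712 - 6258/253 = 70507878/253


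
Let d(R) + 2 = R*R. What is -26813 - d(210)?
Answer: -70911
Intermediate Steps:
d(R) = -2 + R² (d(R) = -2 + R*R = -2 + R²)
-26813 - d(210) = -26813 - (-2 + 210²) = -26813 - (-2 + 44100) = -26813 - 1*44098 = -26813 - 44098 = -70911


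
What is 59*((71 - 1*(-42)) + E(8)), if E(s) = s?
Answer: 7139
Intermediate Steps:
59*((71 - 1*(-42)) + E(8)) = 59*((71 - 1*(-42)) + 8) = 59*((71 + 42) + 8) = 59*(113 + 8) = 59*121 = 7139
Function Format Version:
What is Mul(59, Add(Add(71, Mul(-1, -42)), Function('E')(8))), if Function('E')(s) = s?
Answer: 7139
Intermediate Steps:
Mul(59, Add(Add(71, Mul(-1, -42)), Function('E')(8))) = Mul(59, Add(Add(71, Mul(-1, -42)), 8)) = Mul(59, Add(Add(71, 42), 8)) = Mul(59, Add(113, 8)) = Mul(59, 121) = 7139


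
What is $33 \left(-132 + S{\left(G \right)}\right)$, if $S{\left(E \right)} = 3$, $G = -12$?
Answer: $-4257$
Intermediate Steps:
$33 \left(-132 + S{\left(G \right)}\right) = 33 \left(-132 + 3\right) = 33 \left(-129\right) = -4257$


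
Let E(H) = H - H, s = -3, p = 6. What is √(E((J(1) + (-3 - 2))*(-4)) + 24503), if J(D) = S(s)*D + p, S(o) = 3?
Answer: √24503 ≈ 156.53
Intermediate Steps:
J(D) = 6 + 3*D (J(D) = 3*D + 6 = 6 + 3*D)
E(H) = 0
√(E((J(1) + (-3 - 2))*(-4)) + 24503) = √(0 + 24503) = √24503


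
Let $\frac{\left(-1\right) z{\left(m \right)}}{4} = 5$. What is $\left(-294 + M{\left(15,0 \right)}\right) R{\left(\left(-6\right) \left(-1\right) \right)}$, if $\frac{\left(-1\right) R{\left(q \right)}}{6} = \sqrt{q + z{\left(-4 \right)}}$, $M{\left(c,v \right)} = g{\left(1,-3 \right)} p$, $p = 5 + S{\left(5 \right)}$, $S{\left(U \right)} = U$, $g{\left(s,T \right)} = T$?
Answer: $1944 i \sqrt{14} \approx 7273.8 i$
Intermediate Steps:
$z{\left(m \right)} = -20$ ($z{\left(m \right)} = \left(-4\right) 5 = -20$)
$p = 10$ ($p = 5 + 5 = 10$)
$M{\left(c,v \right)} = -30$ ($M{\left(c,v \right)} = \left(-3\right) 10 = -30$)
$R{\left(q \right)} = - 6 \sqrt{-20 + q}$ ($R{\left(q \right)} = - 6 \sqrt{q - 20} = - 6 \sqrt{-20 + q}$)
$\left(-294 + M{\left(15,0 \right)}\right) R{\left(\left(-6\right) \left(-1\right) \right)} = \left(-294 - 30\right) \left(- 6 \sqrt{-20 - -6}\right) = - 324 \left(- 6 \sqrt{-20 + 6}\right) = - 324 \left(- 6 \sqrt{-14}\right) = - 324 \left(- 6 i \sqrt{14}\right) = 1944 i \sqrt{14}$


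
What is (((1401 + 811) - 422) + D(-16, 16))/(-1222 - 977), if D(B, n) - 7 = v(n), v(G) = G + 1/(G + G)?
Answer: -19339/23456 ≈ -0.82448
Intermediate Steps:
v(G) = G + 1/(2*G)
D(B, n) = 7 + n + 1/(2*n) (D(B, n) = 7 + (n + 1/(2*n)) = 7 + n + 1/(2*n))
(((1401 + 811) - 422) + D(-16, 16))/(-1222 - 977) = (((1401 + 811) - 422) + (7 + 16 + (½)/16))/(-1222 - 977) = ((2212 - 422) + (7 + 16 + (½)*(1/16)))/(-2199) = (1790 + (7 + 16 + 1/32))*(-1/2199) = (1790 + 737/32)*(-1/2199) = (58017/32)*(-1/2199) = -19339/23456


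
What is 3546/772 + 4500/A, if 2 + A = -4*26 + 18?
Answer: -98811/2123 ≈ -46.543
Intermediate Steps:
A = -88 (A = -2 + (-4*26 + 18) = -2 + (-104 + 18) = -2 - 86 = -88)
3546/772 + 4500/A = 3546/772 + 4500/(-88) = 3546*(1/772) + 4500*(-1/88) = 1773/386 - 1125/22 = -98811/2123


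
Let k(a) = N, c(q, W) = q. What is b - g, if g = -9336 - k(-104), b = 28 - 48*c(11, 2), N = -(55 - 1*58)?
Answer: 8839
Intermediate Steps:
N = 3 (N = -(55 - 58) = -1*(-3) = 3)
k(a) = 3
b = -500 (b = 28 - 48*11 = 28 - 528 = -500)
g = -9339 (g = -9336 - 1*3 = -9336 - 3 = -9339)
b - g = -500 - 1*(-9339) = -500 + 9339 = 8839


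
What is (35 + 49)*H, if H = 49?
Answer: 4116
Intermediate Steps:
(35 + 49)*H = (35 + 49)*49 = 84*49 = 4116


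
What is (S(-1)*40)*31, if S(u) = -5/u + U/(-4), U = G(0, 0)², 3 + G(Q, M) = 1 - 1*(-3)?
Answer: 5890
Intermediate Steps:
G(Q, M) = 1 (G(Q, M) = -3 + (1 - 1*(-3)) = -3 + (1 + 3) = -3 + 4 = 1)
U = 1 (U = 1² = 1)
S(u) = -¼ - 5/u (S(u) = -5/u + 1/(-4) = -5/u + 1*(-¼) = -5/u - ¼ = -¼ - 5/u)
(S(-1)*40)*31 = (((¼)*(-20 - 1*(-1))/(-1))*40)*31 = (((¼)*(-1)*(-20 + 1))*40)*31 = (((¼)*(-1)*(-19))*40)*31 = ((19/4)*40)*31 = 190*31 = 5890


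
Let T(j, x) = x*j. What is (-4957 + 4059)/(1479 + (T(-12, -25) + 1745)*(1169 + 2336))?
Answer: -449/3584602 ≈ -0.00012526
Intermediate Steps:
T(j, x) = j*x
(-4957 + 4059)/(1479 + (T(-12, -25) + 1745)*(1169 + 2336)) = (-4957 + 4059)/(1479 + (-12*(-25) + 1745)*(1169 + 2336)) = -898/(1479 + (300 + 1745)*3505) = -898/(1479 + 2045*3505) = -898/(1479 + 7167725) = -898/7169204 = -898*1/7169204 = -449/3584602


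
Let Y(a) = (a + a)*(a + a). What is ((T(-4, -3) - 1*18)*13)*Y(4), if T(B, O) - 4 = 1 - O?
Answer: -8320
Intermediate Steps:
Y(a) = 4*a**2 (Y(a) = (2*a)*(2*a) = 4*a**2)
T(B, O) = 5 - O (T(B, O) = 4 + (1 - O) = 5 - O)
((T(-4, -3) - 1*18)*13)*Y(4) = (((5 - 1*(-3)) - 1*18)*13)*(4*4**2) = (((5 + 3) - 18)*13)*(4*16) = ((8 - 18)*13)*64 = -10*13*64 = -130*64 = -8320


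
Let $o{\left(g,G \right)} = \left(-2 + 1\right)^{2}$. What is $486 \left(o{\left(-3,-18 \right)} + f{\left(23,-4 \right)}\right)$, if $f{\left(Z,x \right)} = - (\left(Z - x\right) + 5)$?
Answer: $-15066$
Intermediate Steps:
$f{\left(Z,x \right)} = -5 + x - Z$ ($f{\left(Z,x \right)} = - (5 + Z - x) = -5 + x - Z$)
$o{\left(g,G \right)} = 1$ ($o{\left(g,G \right)} = \left(-1\right)^{2} = 1$)
$486 \left(o{\left(-3,-18 \right)} + f{\left(23,-4 \right)}\right) = 486 \left(1 - 32\right) = 486 \left(-31\right) = -15066$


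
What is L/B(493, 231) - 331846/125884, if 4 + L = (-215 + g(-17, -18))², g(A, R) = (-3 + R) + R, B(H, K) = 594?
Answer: 20009879/188826 ≈ 105.97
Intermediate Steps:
g(A, R) = -3 + 2*R
L = 64512 (L = -4 + (-215 + (-3 + 2*(-18)))² = -4 + (-215 + (-3 - 36))² = -4 + (-215 - 39)² = -4 + (-254)² = -4 + 64516 = 64512)
L/B(493, 231) - 331846/125884 = 64512/594 - 331846/125884 = 64512*(1/594) - 331846*1/125884 = 3584/33 - 165923/62942 = 20009879/188826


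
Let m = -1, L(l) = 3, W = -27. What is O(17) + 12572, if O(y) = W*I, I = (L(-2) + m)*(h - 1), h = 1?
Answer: 12572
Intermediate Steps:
I = 0 (I = (3 - 1)*(1 - 1) = 2*0 = 0)
O(y) = 0 (O(y) = -27*0 = 0)
O(17) + 12572 = 0 + 12572 = 12572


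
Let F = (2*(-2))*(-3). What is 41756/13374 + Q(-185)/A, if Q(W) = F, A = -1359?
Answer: 3143662/1009737 ≈ 3.1133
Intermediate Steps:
F = 12 (F = -4*(-3) = 12)
Q(W) = 12
41756/13374 + Q(-185)/A = 41756/13374 + 12/(-1359) = 41756*(1/13374) + 12*(-1/1359) = 20878/6687 - 4/453 = 3143662/1009737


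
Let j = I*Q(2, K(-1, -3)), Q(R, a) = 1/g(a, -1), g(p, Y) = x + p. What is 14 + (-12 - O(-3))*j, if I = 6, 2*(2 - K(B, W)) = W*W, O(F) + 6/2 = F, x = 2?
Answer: 86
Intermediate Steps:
O(F) = -3 + F
K(B, W) = 2 - W²/2 (K(B, W) = 2 - W*W/2 = 2 - W²/2)
g(p, Y) = 2 + p
Q(R, a) = 1/(2 + a)
j = -12 (j = 6/(2 + (2 - ½*(-3)²)) = 6/(2 + (2 - ½*9)) = 6/(2 + (2 - 9/2)) = 6/(2 - 5/2) = 6/(-½) = 6*(-2) = -12)
14 + (-12 - O(-3))*j = 14 + (-12 - (-3 - 3))*(-12) = 14 + (-12 - 1*(-6))*(-12) = 14 + (-12 + 6)*(-12) = 14 - 6*(-12) = 14 + 72 = 86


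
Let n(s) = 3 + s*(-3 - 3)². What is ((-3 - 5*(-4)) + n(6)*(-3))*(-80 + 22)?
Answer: 37120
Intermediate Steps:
n(s) = 3 + 36*s (n(s) = 3 + s*(-6)² = 3 + s*36 = 3 + 36*s)
((-3 - 5*(-4)) + n(6)*(-3))*(-80 + 22) = ((-3 - 5*(-4)) + (3 + 36*6)*(-3))*(-80 + 22) = ((-3 + 20) + (3 + 216)*(-3))*(-58) = (17 + 219*(-3))*(-58) = (17 - 657)*(-58) = -640*(-58) = 37120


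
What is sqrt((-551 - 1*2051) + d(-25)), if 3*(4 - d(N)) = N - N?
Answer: I*sqrt(2598) ≈ 50.971*I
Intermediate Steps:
d(N) = 4 (d(N) = 4 - (N - N)/3 = 4 - 1/3*0 = 4 + 0 = 4)
sqrt((-551 - 1*2051) + d(-25)) = sqrt((-551 - 1*2051) + 4) = sqrt((-551 - 2051) + 4) = sqrt(-2602 + 4) = sqrt(-2598) = I*sqrt(2598)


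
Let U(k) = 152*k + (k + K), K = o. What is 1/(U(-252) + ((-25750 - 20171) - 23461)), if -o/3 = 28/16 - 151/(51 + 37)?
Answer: -88/9498553 ≈ -9.2646e-6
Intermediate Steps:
o = -9/88 (o = -3*(28/16 - 151/(51 + 37)) = -3*(28*(1/16) - 151/88) = -3*(7/4 - 151*1/88) = -3*(7/4 - 151/88) = -3*3/88 = -9/88 ≈ -0.10227)
K = -9/88 ≈ -0.10227
U(k) = -9/88 + 153*k (U(k) = 152*k + (k - 9/88) = 152*k + (-9/88 + k) = -9/88 + 153*k)
1/(U(-252) + ((-25750 - 20171) - 23461)) = 1/((-9/88 + 153*(-252)) + ((-25750 - 20171) - 23461)) = 1/((-9/88 - 38556) + (-45921 - 23461)) = 1/(-3392937/88 - 69382) = 1/(-9498553/88) = -88/9498553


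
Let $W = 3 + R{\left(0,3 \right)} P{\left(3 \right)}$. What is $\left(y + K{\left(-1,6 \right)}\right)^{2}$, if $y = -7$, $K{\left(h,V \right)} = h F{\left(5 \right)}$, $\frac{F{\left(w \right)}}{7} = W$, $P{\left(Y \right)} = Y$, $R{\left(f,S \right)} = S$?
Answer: $8281$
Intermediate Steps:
$W = 12$ ($W = 3 + 3 \cdot 3 = 3 + 9 = 12$)
$F{\left(w \right)} = 84$ ($F{\left(w \right)} = 7 \cdot 12 = 84$)
$K{\left(h,V \right)} = 84 h$ ($K{\left(h,V \right)} = h 84 = 84 h$)
$\left(y + K{\left(-1,6 \right)}\right)^{2} = \left(-7 + 84 \left(-1\right)\right)^{2} = \left(-7 - 84\right)^{2} = \left(-91\right)^{2} = 8281$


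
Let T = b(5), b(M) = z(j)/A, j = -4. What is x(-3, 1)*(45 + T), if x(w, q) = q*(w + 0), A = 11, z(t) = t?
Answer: -1473/11 ≈ -133.91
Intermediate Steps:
b(M) = -4/11
T = -4/11 ≈ -0.36364
x(w, q) = q*w
x(-3, 1)*(45 + T) = (1*(-3))*(45 - 4/11) = -3*491/11 = -1473/11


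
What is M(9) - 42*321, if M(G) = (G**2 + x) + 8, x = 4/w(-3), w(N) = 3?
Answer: -40175/3 ≈ -13392.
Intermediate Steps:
x = 4/3 ≈ 1.3333
M(G) = 28/3 + G**2 (M(G) = (G**2 + 4/3) + 8 = (4/3 + G**2) + 8 = 28/3 + G**2)
M(9) - 42*321 = (28/3 + 9**2) - 42*321 = (28/3 + 81) - 13482 = 271/3 - 13482 = -40175/3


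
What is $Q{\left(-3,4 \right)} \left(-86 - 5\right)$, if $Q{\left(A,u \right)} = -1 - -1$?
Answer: $0$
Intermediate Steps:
$Q{\left(A,u \right)} = 0$ ($Q{\left(A,u \right)} = -1 + 1 = 0$)
$Q{\left(-3,4 \right)} \left(-86 - 5\right) = 0 \left(-86 - 5\right) = 0 \left(-91\right) = 0$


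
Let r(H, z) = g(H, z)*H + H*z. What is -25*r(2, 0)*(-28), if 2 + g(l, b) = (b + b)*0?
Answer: -2800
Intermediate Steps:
g(l, b) = -2 (g(l, b) = -2 + (b + b)*0 = -2 + (2*b)*0 = -2 + 0 = -2)
r(H, z) = -2*H + H*z
-25*r(2, 0)*(-28) = -50*(-2 + 0)*(-28) = -50*(-2)*(-28) = -25*(-4)*(-28) = 100*(-28) = -2800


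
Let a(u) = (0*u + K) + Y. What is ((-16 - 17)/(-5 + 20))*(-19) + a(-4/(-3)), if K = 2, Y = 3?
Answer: 234/5 ≈ 46.800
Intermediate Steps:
a(u) = 5 (a(u) = (0*u + 2) + 3 = (0 + 2) + 3 = 2 + 3 = 5)
((-16 - 17)/(-5 + 20))*(-19) + a(-4/(-3)) = ((-16 - 17)/(-5 + 20))*(-19) + 5 = -33/15*(-19) + 5 = -33*1/15*(-19) + 5 = -11/5*(-19) + 5 = 209/5 + 5 = 234/5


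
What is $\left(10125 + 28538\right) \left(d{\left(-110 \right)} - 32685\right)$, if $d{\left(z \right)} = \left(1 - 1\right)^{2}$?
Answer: $-1263700155$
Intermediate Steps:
$d{\left(z \right)} = 0$ ($d{\left(z \right)} = 0^{2} = 0$)
$\left(10125 + 28538\right) \left(d{\left(-110 \right)} - 32685\right) = \left(10125 + 28538\right) \left(0 - 32685\right) = 38663 \left(-32685\right) = -1263700155$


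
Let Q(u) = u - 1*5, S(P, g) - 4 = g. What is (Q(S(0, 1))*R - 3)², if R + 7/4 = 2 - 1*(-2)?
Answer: 9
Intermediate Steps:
S(P, g) = 4 + g
R = 9/4 (R = -7/4 + (2 - 1*(-2)) = -7/4 + (2 + 2) = -7/4 + 4 = 9/4 ≈ 2.2500)
Q(u) = -5 + u (Q(u) = u - 5 = -5 + u)
(Q(S(0, 1))*R - 3)² = ((-5 + (4 + 1))*(9/4) - 3)² = ((-5 + 5)*(9/4) - 3)² = (0*(9/4) - 3)² = (0 - 3)² = (-3)² = 9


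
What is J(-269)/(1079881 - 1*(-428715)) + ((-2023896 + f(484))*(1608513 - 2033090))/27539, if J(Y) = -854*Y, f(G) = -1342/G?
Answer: 3564929116211790428/114249369421 ≈ 3.1203e+7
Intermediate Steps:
J(-269)/(1079881 - 1*(-428715)) + ((-2023896 + f(484))*(1608513 - 2033090))/27539 = (-854*(-269))/(1079881 - 1*(-428715)) + ((-2023896 - 1342/484)*(1608513 - 2033090))/27539 = 229726/(1079881 + 428715) + ((-2023896 - 1342*1/484)*(-424577))*(1/27539) = 229726/1508596 + ((-2023896 - 61/22)*(-424577))*(1/27539) = 229726*(1/1508596) - 44525773/22*(-424577)*(1/27539) = 114863/754298 + (18904619123021/22)*(1/27539) = 114863/754298 + 18904619123021/605858 = 3564929116211790428/114249369421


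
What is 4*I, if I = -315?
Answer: -1260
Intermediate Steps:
4*I = 4*(-315) = -1260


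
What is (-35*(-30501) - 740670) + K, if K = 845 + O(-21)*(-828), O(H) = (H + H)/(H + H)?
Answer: 326882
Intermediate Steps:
O(H) = 1 (O(H) = (2*H)/((2*H)) = (2*H)*(1/(2*H)) = 1)
K = 17 (K = 845 + 1*(-828) = 845 - 828 = 17)
(-35*(-30501) - 740670) + K = (-35*(-30501) - 740670) + 17 = (1067535 - 740670) + 17 = 326865 + 17 = 326882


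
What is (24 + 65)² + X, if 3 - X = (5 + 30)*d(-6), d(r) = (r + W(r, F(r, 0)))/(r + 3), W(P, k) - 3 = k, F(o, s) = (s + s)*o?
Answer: 7889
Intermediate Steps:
F(o, s) = 2*o*s (F(o, s) = (2*s)*o = 2*o*s)
W(P, k) = 3 + k
d(r) = 1 (d(r) = (r + (3 + 2*r*0))/(r + 3) = (r + (3 + 0))/(3 + r) = (r + 3)/(3 + r) = (3 + r)/(3 + r) = 1)
X = -32 (X = 3 - (5 + 30) = 3 - 35 = -32)
(24 + 65)² + X = (24 + 65)² - 32 = 89² - 32 = 7921 - 32 = 7889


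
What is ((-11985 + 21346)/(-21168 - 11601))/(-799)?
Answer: 851/2380221 ≈ 0.00035753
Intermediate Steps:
((-11985 + 21346)/(-21168 - 11601))/(-799) = (9361/(-32769))*(-1/799) = (9361*(-1/32769))*(-1/799) = -851/2979*(-1/799) = 851/2380221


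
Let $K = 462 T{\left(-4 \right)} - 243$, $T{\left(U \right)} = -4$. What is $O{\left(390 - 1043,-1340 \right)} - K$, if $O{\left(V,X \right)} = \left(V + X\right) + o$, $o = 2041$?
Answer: $2139$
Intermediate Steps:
$O{\left(V,X \right)} = 2041 + V + X$ ($O{\left(V,X \right)} = \left(V + X\right) + 2041 = 2041 + V + X$)
$K = -2091$ ($K = 462 \left(-4\right) - 243 = -1848 - 243 = -2091$)
$O{\left(390 - 1043,-1340 \right)} - K = \left(2041 + \left(390 - 1043\right) - 1340\right) - -2091 = \left(2041 - 653 - 1340\right) + 2091 = 48 + 2091 = 2139$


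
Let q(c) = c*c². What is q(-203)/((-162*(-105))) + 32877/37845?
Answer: -1003270943/2043630 ≈ -490.93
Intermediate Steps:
q(c) = c³
q(-203)/((-162*(-105))) + 32877/37845 = (-203)³/((-162*(-105))) + 32877/37845 = -8365427/17010 + 32877*(1/37845) = -8365427*1/17010 + 3653/4205 = -1195061/2430 + 3653/4205 = -1003270943/2043630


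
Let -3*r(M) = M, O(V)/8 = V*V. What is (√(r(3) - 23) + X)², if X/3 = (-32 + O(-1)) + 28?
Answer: 120 + 48*I*√6 ≈ 120.0 + 117.58*I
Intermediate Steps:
O(V) = 8*V² (O(V) = 8*(V*V) = 8*V²)
r(M) = -M/3
X = 12 (X = 3*((-32 + 8*(-1)²) + 28) = 3*((-32 + 8*1) + 28) = 3*((-32 + 8) + 28) = 3*(-24 + 28) = 3*4 = 12)
(√(r(3) - 23) + X)² = (√(-⅓*3 - 23) + 12)² = (√(-1 - 23) + 12)² = (√(-24) + 12)² = (2*I*√6 + 12)² = (12 + 2*I*√6)²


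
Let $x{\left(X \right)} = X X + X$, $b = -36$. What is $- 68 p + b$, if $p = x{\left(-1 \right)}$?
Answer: $-36$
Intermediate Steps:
$x{\left(X \right)} = X + X^{2}$ ($x{\left(X \right)} = X^{2} + X = X + X^{2}$)
$p = 0$ ($p = - (1 - 1) = \left(-1\right) 0 = 0$)
$- 68 p + b = \left(-68\right) 0 - 36 = 0 - 36 = -36$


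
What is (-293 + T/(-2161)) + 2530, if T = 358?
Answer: 4833799/2161 ≈ 2236.8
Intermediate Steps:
(-293 + T/(-2161)) + 2530 = (-293 + 358/(-2161)) + 2530 = (-293 + 358*(-1/2161)) + 2530 = (-293 - 358/2161) + 2530 = -633531/2161 + 2530 = 4833799/2161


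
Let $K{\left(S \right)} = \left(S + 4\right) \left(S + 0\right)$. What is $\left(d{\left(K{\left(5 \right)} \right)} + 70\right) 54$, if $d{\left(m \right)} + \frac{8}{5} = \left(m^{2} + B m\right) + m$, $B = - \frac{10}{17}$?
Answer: $\frac{9693756}{85} \approx 1.1404 \cdot 10^{5}$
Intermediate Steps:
$B = - \frac{10}{17}$ ($B = \left(-10\right) \frac{1}{17} = - \frac{10}{17} \approx -0.58823$)
$K{\left(S \right)} = S \left(4 + S\right)$ ($K{\left(S \right)} = \left(4 + S\right) S = S \left(4 + S\right)$)
$d{\left(m \right)} = - \frac{8}{5} + m^{2} + \frac{7 m}{17}$ ($d{\left(m \right)} = - \frac{8}{5} + \left(\left(m^{2} - \frac{10 m}{17}\right) + m\right) = - \frac{8}{5} + \left(m^{2} + \frac{7 m}{17}\right) = - \frac{8}{5} + m^{2} + \frac{7 m}{17}$)
$\left(d{\left(K{\left(5 \right)} \right)} + 70\right) 54 = \left(\left(- \frac{8}{5} + \left(5 \left(4 + 5\right)\right)^{2} + \frac{7 \cdot 5 \left(4 + 5\right)}{17}\right) + 70\right) 54 = \left(\left(- \frac{8}{5} + \left(5 \cdot 9\right)^{2} + \frac{7 \cdot 5 \cdot 9}{17}\right) + 70\right) 54 = \left(\left(- \frac{8}{5} + 45^{2} + \frac{7}{17} \cdot 45\right) + 70\right) 54 = \left(\left(- \frac{8}{5} + 2025 + \frac{315}{17}\right) + 70\right) 54 = \left(\frac{173564}{85} + 70\right) 54 = \frac{179514}{85} \cdot 54 = \frac{9693756}{85}$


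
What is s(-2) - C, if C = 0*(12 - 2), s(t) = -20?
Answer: -20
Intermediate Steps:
C = 0 (C = 0*10 = 0)
s(-2) - C = -20 - 1*0 = -20 + 0 = -20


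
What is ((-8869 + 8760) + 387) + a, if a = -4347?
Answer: -4069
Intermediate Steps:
((-8869 + 8760) + 387) + a = ((-8869 + 8760) + 387) - 4347 = (-109 + 387) - 4347 = 278 - 4347 = -4069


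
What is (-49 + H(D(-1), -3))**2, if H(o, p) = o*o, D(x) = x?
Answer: 2304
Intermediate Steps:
H(o, p) = o**2
(-49 + H(D(-1), -3))**2 = (-49 + (-1)**2)**2 = (-49 + 1)**2 = (-48)**2 = 2304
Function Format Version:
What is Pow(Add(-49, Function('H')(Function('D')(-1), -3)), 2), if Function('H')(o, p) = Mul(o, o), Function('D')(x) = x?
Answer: 2304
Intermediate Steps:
Function('H')(o, p) = Pow(o, 2)
Pow(Add(-49, Function('H')(Function('D')(-1), -3)), 2) = Pow(Add(-49, Pow(-1, 2)), 2) = Pow(Add(-49, 1), 2) = Pow(-48, 2) = 2304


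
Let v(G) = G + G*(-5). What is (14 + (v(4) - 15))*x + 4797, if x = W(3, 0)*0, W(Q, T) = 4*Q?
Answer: 4797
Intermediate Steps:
v(G) = -4*G (v(G) = G - 5*G = -4*G)
x = 0 (x = (4*3)*0 = 12*0 = 0)
(14 + (v(4) - 15))*x + 4797 = (14 + (-4*4 - 15))*0 + 4797 = (14 + (-16 - 15))*0 + 4797 = (14 - 31)*0 + 4797 = -17*0 + 4797 = 0 + 4797 = 4797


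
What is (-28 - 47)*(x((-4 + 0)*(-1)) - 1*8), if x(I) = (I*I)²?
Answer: -18600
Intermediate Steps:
x(I) = I⁴ (x(I) = (I²)² = I⁴)
(-28 - 47)*(x((-4 + 0)*(-1)) - 1*8) = (-28 - 47)*(((-4 + 0)*(-1))⁴ - 1*8) = -75*((-4*(-1))⁴ - 8) = -75*(4⁴ - 8) = -75*(256 - 8) = -75*248 = -18600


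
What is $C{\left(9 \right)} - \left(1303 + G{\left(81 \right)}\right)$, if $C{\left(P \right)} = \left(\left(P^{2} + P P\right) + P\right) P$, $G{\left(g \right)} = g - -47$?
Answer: $108$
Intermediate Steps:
$G{\left(g \right)} = 47 + g$ ($G{\left(g \right)} = g + 47 = 47 + g$)
$C{\left(P \right)} = P \left(P + 2 P^{2}\right)$ ($C{\left(P \right)} = \left(\left(P^{2} + P^{2}\right) + P\right) P = \left(2 P^{2} + P\right) P = \left(P + 2 P^{2}\right) P = P \left(P + 2 P^{2}\right)$)
$C{\left(9 \right)} - \left(1303 + G{\left(81 \right)}\right) = 9^{2} \left(1 + 2 \cdot 9\right) - \left(1303 + \left(47 + 81\right)\right) = 81 \left(1 + 18\right) - \left(1303 + 128\right) = 81 \cdot 19 - 1431 = 1539 - 1431 = 108$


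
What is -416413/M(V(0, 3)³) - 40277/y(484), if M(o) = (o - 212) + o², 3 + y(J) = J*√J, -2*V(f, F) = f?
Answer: 4424177661/2256740 ≈ 1960.4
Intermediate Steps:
V(f, F) = -f/2
y(J) = -3 + J^(3/2) (y(J) = -3 + J*√J = -3 + J^(3/2))
M(o) = -212 + o + o² (M(o) = (-212 + o) + o² = -212 + o + o²)
-416413/M(V(0, 3)³) - 40277/y(484) = -416413/(-212 + (-½*0)³ + ((-½*0)³)²) - 40277/(-3 + 484^(3/2)) = -416413/(-212 + 0³ + (0³)²) - 40277/(-3 + 10648) = -416413/(-212 + 0 + 0²) - 40277/10645 = -416413/(-212 + 0 + 0) - 40277*1/10645 = -416413/(-212) - 40277/10645 = -416413*(-1/212) - 40277/10645 = 416413/212 - 40277/10645 = 4424177661/2256740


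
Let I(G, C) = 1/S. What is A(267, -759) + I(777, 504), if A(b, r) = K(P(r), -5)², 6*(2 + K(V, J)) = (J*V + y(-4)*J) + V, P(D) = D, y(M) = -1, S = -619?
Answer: 5679226543/22284 ≈ 2.5486e+5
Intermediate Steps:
K(V, J) = -2 - J/6 + V/6 + J*V/6 (K(V, J) = -2 + ((J*V - J) + V)/6 = -2 + ((-J + J*V) + V)/6 = -2 + (V - J + J*V)/6 = -2 + (-J/6 + V/6 + J*V/6) = -2 - J/6 + V/6 + J*V/6)
I(G, C) = -1/619 (I(G, C) = 1/(-619) = -1/619)
A(b, r) = (-7/6 - 2*r/3)² (A(b, r) = (-2 - ⅙*(-5) + r/6 + (⅙)*(-5)*r)² = (-2 + ⅚ + r/6 - 5*r/6)² = (-7/6 - 2*r/3)²)
A(267, -759) + I(777, 504) = (7 + 4*(-759))²/36 - 1/619 = (7 - 3036)²/36 - 1/619 = (1/36)*(-3029)² - 1/619 = (1/36)*9174841 - 1/619 = 9174841/36 - 1/619 = 5679226543/22284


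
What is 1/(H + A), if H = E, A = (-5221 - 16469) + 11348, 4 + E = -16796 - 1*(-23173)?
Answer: -1/3969 ≈ -0.00025195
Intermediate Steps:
E = 6373 (E = -4 + (-16796 - 1*(-23173)) = -4 + (-16796 + 23173) = -4 + 6377 = 6373)
A = -10342 (A = -21690 + 11348 = -10342)
H = 6373
1/(H + A) = 1/(6373 - 10342) = 1/(-3969) = -1/3969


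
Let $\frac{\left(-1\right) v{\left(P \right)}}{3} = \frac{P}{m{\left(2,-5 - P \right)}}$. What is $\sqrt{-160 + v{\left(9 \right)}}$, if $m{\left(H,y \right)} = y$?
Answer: $\frac{i \sqrt{30982}}{14} \approx 12.573 i$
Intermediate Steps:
$v{\left(P \right)} = - \frac{3 P}{-5 - P}$ ($v{\left(P \right)} = - 3 \frac{P}{-5 - P} = - \frac{3 P}{-5 - P}$)
$\sqrt{-160 + v{\left(9 \right)}} = \sqrt{-160 + 3 \cdot 9 \frac{1}{5 + 9}} = \sqrt{-160 + 3 \cdot 9 \cdot \frac{1}{14}} = \sqrt{-160 + \frac{27}{14}} = \sqrt{- \frac{2213}{14}} = \frac{i \sqrt{30982}}{14}$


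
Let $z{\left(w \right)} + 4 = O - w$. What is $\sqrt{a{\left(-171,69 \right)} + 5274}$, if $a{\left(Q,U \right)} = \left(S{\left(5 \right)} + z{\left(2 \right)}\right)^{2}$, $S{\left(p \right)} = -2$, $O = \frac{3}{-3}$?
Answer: $3 \sqrt{595} \approx 73.178$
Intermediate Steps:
$O = -1$ ($O = 3 \left(- \frac{1}{3}\right) = -1$)
$z{\left(w \right)} = -5 - w$ ($z{\left(w \right)} = -4 - \left(1 + w\right) = -5 - w$)
$a{\left(Q,U \right)} = 81$ ($a{\left(Q,U \right)} = \left(-2 - 7\right)^{2} = \left(-9\right)^{2} = 81$)
$\sqrt{a{\left(-171,69 \right)} + 5274} = \sqrt{81 + 5274} = \sqrt{5355} = 3 \sqrt{595}$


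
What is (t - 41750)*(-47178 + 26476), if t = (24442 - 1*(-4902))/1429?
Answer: 1234489367012/1429 ≈ 8.6388e+8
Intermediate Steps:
t = 29344/1429 (t = (24442 + 4902)*(1/1429) = 29344*(1/1429) = 29344/1429 ≈ 20.535)
(t - 41750)*(-47178 + 26476) = (29344/1429 - 41750)*(-47178 + 26476) = -59631406/1429*(-20702) = 1234489367012/1429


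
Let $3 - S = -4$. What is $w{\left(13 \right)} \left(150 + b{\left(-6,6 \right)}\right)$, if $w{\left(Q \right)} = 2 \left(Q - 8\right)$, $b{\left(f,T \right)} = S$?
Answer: $1570$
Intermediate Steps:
$S = 7$ ($S = 3 - -4 = 3 + 4 = 7$)
$b{\left(f,T \right)} = 7$
$w{\left(Q \right)} = -16 + 2 Q$ ($w{\left(Q \right)} = 2 \left(-8 + Q\right) = -16 + 2 Q$)
$w{\left(13 \right)} \left(150 + b{\left(-6,6 \right)}\right) = \left(-16 + 2 \cdot 13\right) \left(150 + 7\right) = \left(-16 + 26\right) 157 = 10 \cdot 157 = 1570$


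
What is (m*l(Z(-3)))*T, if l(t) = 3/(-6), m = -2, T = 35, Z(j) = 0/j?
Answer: 35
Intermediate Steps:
Z(j) = 0
l(t) = -½ (l(t) = 3*(-⅙) = -½)
(m*l(Z(-3)))*T = -2*(-½)*35 = 1*35 = 35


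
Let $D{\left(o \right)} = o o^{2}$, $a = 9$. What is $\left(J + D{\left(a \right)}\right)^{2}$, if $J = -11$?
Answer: $515524$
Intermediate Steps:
$D{\left(o \right)} = o^{3}$
$\left(J + D{\left(a \right)}\right)^{2} = \left(-11 + 9^{3}\right)^{2} = \left(-11 + 729\right)^{2} = 718^{2} = 515524$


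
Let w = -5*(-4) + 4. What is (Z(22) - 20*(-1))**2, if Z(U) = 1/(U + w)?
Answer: 848241/2116 ≈ 400.87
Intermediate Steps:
w = 24 (w = 20 + 4 = 24)
Z(U) = 1/(24 + U) (Z(U) = 1/(U + 24) = 1/(24 + U))
(Z(22) - 20*(-1))**2 = (1/(24 + 22) - 20*(-1))**2 = (1/46 + 20)**2 = (921/46)**2 = 848241/2116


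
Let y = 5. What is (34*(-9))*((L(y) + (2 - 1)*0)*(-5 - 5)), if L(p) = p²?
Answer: 76500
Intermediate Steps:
(34*(-9))*((L(y) + (2 - 1)*0)*(-5 - 5)) = (34*(-9))*((5² + (2 - 1)*0)*(-5 - 5)) = -306*(25 + 1*0)*(-10) = -306*(25 + 0)*(-10) = -7650*(-10) = -306*(-250) = 76500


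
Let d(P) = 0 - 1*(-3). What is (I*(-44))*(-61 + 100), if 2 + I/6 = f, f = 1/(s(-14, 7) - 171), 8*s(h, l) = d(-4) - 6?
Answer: 9438000/457 ≈ 20652.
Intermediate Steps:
d(P) = 3 (d(P) = 0 + 3 = 3)
s(h, l) = -3/8 (s(h, l) = (3 - 6)/8 = (⅛)*(-3) = -3/8)
f = -8/1371 (f = 1/(-3/8 - 171) = 1/(-1371/8) = -8/1371 ≈ -0.0058352)
I = -5500/457 (I = -12 + 6*(-8/1371) = -12 - 16/457 = -5500/457 ≈ -12.035)
(I*(-44))*(-61 + 100) = (-5500/457*(-44))*(-61 + 100) = (242000/457)*39 = 9438000/457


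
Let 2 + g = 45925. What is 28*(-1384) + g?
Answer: 7171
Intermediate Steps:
g = 45923 (g = -2 + 45925 = 45923)
28*(-1384) + g = 28*(-1384) + 45923 = -38752 + 45923 = 7171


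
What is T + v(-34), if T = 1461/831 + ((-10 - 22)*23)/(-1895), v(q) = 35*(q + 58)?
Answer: 442055337/524915 ≈ 842.15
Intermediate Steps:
v(q) = 2030 + 35*q (v(q) = 35*(58 + q) = 2030 + 35*q)
T = 1126737/524915 (T = 1461*(1/831) - 32*23*(-1/1895) = 487/277 - 736*(-1/1895) = 487/277 + 736/1895 = 1126737/524915 ≈ 2.1465)
T + v(-34) = 1126737/524915 + (2030 + 35*(-34)) = 1126737/524915 + (2030 - 1190) = 1126737/524915 + 840 = 442055337/524915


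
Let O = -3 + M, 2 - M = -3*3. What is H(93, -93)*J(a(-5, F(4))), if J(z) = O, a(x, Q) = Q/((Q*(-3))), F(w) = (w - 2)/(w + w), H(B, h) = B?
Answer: 744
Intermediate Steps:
M = 11 (M = 2 - (-3)*3 = 2 - 1*(-9) = 2 + 9 = 11)
O = 8 (O = -3 + 11 = 8)
F(w) = (-2 + w)/(2*w) (F(w) = (-2 + w)/((2*w)) = (-2 + w)*(1/(2*w)) = (-2 + w)/(2*w))
a(x, Q) = -⅓ (a(x, Q) = Q/((-3*Q)) = Q*(-1/(3*Q)) = -⅓)
J(z) = 8
H(93, -93)*J(a(-5, F(4))) = 93*8 = 744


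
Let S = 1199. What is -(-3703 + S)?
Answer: 2504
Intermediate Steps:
-(-3703 + S) = -(-3703 + 1199) = -1*(-2504) = 2504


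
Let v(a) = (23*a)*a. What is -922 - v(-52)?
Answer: -63114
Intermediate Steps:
v(a) = 23*a²
-922 - v(-52) = -922 - 23*(-52)² = -922 - 23*2704 = -922 - 1*62192 = -922 - 62192 = -63114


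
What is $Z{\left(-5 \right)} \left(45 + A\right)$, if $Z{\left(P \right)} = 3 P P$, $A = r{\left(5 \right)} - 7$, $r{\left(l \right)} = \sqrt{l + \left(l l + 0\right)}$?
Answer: $2850 + 75 \sqrt{30} \approx 3260.8$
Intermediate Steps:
$r{\left(l \right)} = \sqrt{l + l^{2}}$ ($r{\left(l \right)} = \sqrt{l + \left(l^{2} + 0\right)} = \sqrt{l + l^{2}}$)
$A = -7 + \sqrt{30}$ ($A = \sqrt{5 \left(1 + 5\right)} - 7 = \sqrt{5 \cdot 6} - 7 = \sqrt{30} - 7 = -7 + \sqrt{30} \approx -1.5228$)
$Z{\left(P \right)} = 3 P^{2}$
$Z{\left(-5 \right)} \left(45 + A\right) = 3 \left(-5\right)^{2} \left(45 - \left(7 - \sqrt{30}\right)\right) = 3 \cdot 25 \left(38 + \sqrt{30}\right) = 75 \left(38 + \sqrt{30}\right) = 2850 + 75 \sqrt{30}$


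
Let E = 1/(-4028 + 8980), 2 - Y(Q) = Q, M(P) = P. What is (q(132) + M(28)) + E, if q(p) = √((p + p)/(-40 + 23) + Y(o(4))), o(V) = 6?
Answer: 138657/4952 + 2*I*√1411/17 ≈ 28.0 + 4.4192*I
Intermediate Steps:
Y(Q) = 2 - Q
q(p) = √(-4 - 2*p/17) (q(p) = √((p + p)/(-40 + 23) + (2 - 1*6)) = √((2*p)/(-17) + (2 - 6)) = √((2*p)*(-1/17) - 4) = √(-2*p/17 - 4) = √(-4 - 2*p/17))
E = 1/4952 ≈ 0.00020194
(q(132) + M(28)) + E = (√(-1156 - 34*132)/17 + 28) + 1/4952 = (√(-1156 - 4488)/17 + 28) + 1/4952 = (√(-5644)/17 + 28) + 1/4952 = ((2*I*√1411)/17 + 28) + 1/4952 = (2*I*√1411/17 + 28) + 1/4952 = (28 + 2*I*√1411/17) + 1/4952 = 138657/4952 + 2*I*√1411/17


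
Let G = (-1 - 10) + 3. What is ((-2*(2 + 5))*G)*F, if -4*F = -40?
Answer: 1120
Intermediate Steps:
F = 10 (F = -1/4*(-40) = 10)
G = -8 (G = -11 + 3 = -8)
((-2*(2 + 5))*G)*F = (-2*(2 + 5)*(-8))*10 = (-2*7*(-8))*10 = -14*(-8)*10 = 112*10 = 1120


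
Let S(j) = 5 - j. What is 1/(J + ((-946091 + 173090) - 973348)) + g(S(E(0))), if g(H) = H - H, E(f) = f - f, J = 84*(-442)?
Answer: -1/1783477 ≈ -5.6070e-7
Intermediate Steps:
J = -37128
E(f) = 0
g(H) = 0
1/(J + ((-946091 + 173090) - 973348)) + g(S(E(0))) = 1/(-37128 + ((-946091 + 173090) - 973348)) + 0 = 1/(-37128 + (-773001 - 973348)) + 0 = 1/(-37128 - 1746349) + 0 = 1/(-1783477) + 0 = -1/1783477 + 0 = -1/1783477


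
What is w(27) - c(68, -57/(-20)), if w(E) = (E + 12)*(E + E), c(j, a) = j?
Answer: 2038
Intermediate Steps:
w(E) = 2*E*(12 + E) (w(E) = (12 + E)*(2*E) = 2*E*(12 + E))
w(27) - c(68, -57/(-20)) = 2*27*(12 + 27) - 1*68 = 2*27*39 - 68 = 2106 - 68 = 2038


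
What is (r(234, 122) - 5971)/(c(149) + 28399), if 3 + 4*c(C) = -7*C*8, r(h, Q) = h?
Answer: -22948/105249 ≈ -0.21804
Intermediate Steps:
c(C) = -¾ - 14*C (c(C) = -¾ + (-7*C*8)/4 = -¾ + (-56*C)/4 = -¾ - 14*C)
(r(234, 122) - 5971)/(c(149) + 28399) = (234 - 5971)/((-¾ - 14*149) + 28399) = -5737/((-¾ - 2086) + 28399) = -5737/(-8347/4 + 28399) = -5737/105249/4 = -5737*4/105249 = -22948/105249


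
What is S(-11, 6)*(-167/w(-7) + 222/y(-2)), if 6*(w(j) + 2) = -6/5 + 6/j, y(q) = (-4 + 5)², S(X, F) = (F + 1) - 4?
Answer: 72147/82 ≈ 879.84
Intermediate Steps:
S(X, F) = -3 + F (S(X, F) = (1 + F) - 4 = -3 + F)
y(q) = 1 (y(q) = 1² = 1)
w(j) = -11/5 + 1/j (w(j) = -2 + (-6/5 + 6/j)/6 = -2 + (-⅕ + 1/j) = -11/5 + 1/j)
S(-11, 6)*(-167/w(-7) + 222/y(-2)) = (-3 + 6)*(-167/(-11/5 + 1/(-7)) + 222/1) = 3*(-167/(-11/5 - ⅐) + 222*1) = 3*(-167/(-82/35) + 222) = 3*(-167*(-35/82) + 222) = 3*(5845/82 + 222) = 3*(24049/82) = 72147/82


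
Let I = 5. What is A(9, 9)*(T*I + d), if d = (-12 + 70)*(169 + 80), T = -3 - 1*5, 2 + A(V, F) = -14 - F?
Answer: -360050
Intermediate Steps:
A(V, F) = -16 - F (A(V, F) = -2 + (-14 - F) = -16 - F)
T = -8 (T = -3 - 5 = -8)
d = 14442 (d = 58*249 = 14442)
A(9, 9)*(T*I + d) = (-16 - 1*9)*(-8*5 + 14442) = (-16 - 9)*(-40 + 14442) = -25*14402 = -360050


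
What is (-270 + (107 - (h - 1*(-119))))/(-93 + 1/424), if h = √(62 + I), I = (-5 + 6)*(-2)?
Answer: 119568/39431 + 848*√15/39431 ≈ 3.1156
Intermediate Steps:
I = -2 (I = 1*(-2) = -2)
h = 2*√15 (h = √(62 - 2) = √60 = 2*√15 ≈ 7.7460)
(-270 + (107 - (h - 1*(-119))))/(-93 + 1/424) = (-270 + (107 - (2*√15 - 1*(-119))))/(-93 + 1/424) = (-270 + (107 - (2*√15 + 119)))/(-93 + 1/424) = (-270 + (107 - (119 + 2*√15)))/(-39431/424) = (-270 + (107 + (-119 - 2*√15)))*(-424/39431) = (-270 + (-12 - 2*√15))*(-424/39431) = (-282 - 2*√15)*(-424/39431) = 119568/39431 + 848*√15/39431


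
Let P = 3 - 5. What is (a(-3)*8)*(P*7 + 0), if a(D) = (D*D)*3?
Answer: -3024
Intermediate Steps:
a(D) = 3*D² (a(D) = D²*3 = 3*D²)
P = -2
(a(-3)*8)*(P*7 + 0) = ((3*(-3)²)*8)*(-2*7 + 0) = ((3*9)*8)*(-14 + 0) = (27*8)*(-14) = 216*(-14) = -3024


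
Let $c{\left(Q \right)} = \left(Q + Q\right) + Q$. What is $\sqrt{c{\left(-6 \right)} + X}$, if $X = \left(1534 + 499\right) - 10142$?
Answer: $3 i \sqrt{903} \approx 90.15 i$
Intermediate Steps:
$c{\left(Q \right)} = 3 Q$ ($c{\left(Q \right)} = 2 Q + Q = 3 Q$)
$X = -8109$ ($X = 2033 - 10142 = -8109$)
$\sqrt{c{\left(-6 \right)} + X} = \sqrt{3 \left(-6\right) - 8109} = \sqrt{-18 - 8109} = \sqrt{-8127} = 3 i \sqrt{903}$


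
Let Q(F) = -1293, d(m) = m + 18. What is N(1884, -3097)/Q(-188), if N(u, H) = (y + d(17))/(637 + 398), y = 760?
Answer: -53/89217 ≈ -0.00059406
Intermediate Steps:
d(m) = 18 + m
N(u, H) = 53/69 (N(u, H) = (760 + (18 + 17))/(637 + 398) = (760 + 35)/1035 = 795*(1/1035) = 53/69)
N(1884, -3097)/Q(-188) = (53/69)/(-1293) = (53/69)*(-1/1293) = -53/89217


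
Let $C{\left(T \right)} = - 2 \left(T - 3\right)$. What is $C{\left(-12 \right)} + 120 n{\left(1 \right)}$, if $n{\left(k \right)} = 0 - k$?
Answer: $-90$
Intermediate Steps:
$C{\left(T \right)} = 6 - 2 T$ ($C{\left(T \right)} = - 2 \left(-3 + T\right) = 6 - 2 T$)
$n{\left(k \right)} = - k$
$C{\left(-12 \right)} + 120 n{\left(1 \right)} = \left(6 - -24\right) + 120 \left(\left(-1\right) 1\right) = \left(6 + 24\right) + 120 \left(-1\right) = 30 - 120 = -90$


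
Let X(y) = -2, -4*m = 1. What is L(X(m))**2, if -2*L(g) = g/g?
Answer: 1/4 ≈ 0.25000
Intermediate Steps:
m = -1/4 (m = -1/4*1 = -1/4 ≈ -0.25000)
L(g) = -1/2 (L(g) = -g/(2*g) = -1/2*1 = -1/2)
L(X(m))**2 = (-1/2)**2 = 1/4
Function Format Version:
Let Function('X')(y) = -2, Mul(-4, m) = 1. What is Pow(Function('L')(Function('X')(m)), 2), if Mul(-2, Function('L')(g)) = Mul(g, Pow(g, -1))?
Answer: Rational(1, 4) ≈ 0.25000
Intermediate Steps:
m = Rational(-1, 4) (m = Mul(Rational(-1, 4), 1) = Rational(-1, 4) ≈ -0.25000)
Function('L')(g) = Rational(-1, 2) (Function('L')(g) = Mul(Rational(-1, 2), Mul(g, Pow(g, -1))) = Mul(Rational(-1, 2), 1) = Rational(-1, 2))
Pow(Function('L')(Function('X')(m)), 2) = Pow(Rational(-1, 2), 2) = Rational(1, 4)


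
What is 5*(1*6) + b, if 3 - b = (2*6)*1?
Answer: 21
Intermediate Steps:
b = -9 (b = 3 - 2*6 = 3 - 12 = -9)
5*(1*6) + b = 5*(1*6) - 9 = 5*6 - 9 = 30 - 9 = 21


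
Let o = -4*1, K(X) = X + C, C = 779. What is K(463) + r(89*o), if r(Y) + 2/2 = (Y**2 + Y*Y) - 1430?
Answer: 253283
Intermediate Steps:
K(X) = 779 + X (K(X) = X + 779 = 779 + X)
o = -4
r(Y) = -1431 + 2*Y**2 (r(Y) = -1 + ((Y**2 + Y*Y) - 1430) = -1 + ((Y**2 + Y**2) - 1430) = -1 + (2*Y**2 - 1430) = -1 + (-1430 + 2*Y**2) = -1431 + 2*Y**2)
K(463) + r(89*o) = (779 + 463) + (-1431 + 2*(89*(-4))**2) = 1242 + (-1431 + 2*(-356)**2) = 1242 + (-1431 + 2*126736) = 1242 + (-1431 + 253472) = 1242 + 252041 = 253283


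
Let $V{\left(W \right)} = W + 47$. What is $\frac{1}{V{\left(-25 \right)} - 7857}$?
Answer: $- \frac{1}{7835} \approx -0.00012763$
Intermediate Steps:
$V{\left(W \right)} = 47 + W$
$\frac{1}{V{\left(-25 \right)} - 7857} = \frac{1}{\left(47 - 25\right) - 7857} = \frac{1}{22 - 7857} = \frac{1}{-7835} = - \frac{1}{7835}$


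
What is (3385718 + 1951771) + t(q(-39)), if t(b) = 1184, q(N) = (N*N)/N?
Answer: 5338673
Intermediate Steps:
q(N) = N (q(N) = N²/N = N)
(3385718 + 1951771) + t(q(-39)) = (3385718 + 1951771) + 1184 = 5337489 + 1184 = 5338673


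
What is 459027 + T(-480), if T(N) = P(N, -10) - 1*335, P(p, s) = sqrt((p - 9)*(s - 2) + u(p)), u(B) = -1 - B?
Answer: 458692 + sqrt(6347) ≈ 4.5877e+5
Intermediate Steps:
P(p, s) = sqrt(-1 - p + (-9 + p)*(-2 + s)) (P(p, s) = sqrt((p - 9)*(s - 2) + (-1 - p)) = sqrt((-9 + p)*(-2 + s) + (-1 - p)) = sqrt(-1 - p + (-9 + p)*(-2 + s)))
T(N) = -335 + sqrt(107 - 13*N) (T(N) = sqrt(17 - 9*(-10) - 3*N + N*(-10)) - 1*335 = sqrt(17 + 90 - 3*N - 10*N) - 335 = sqrt(107 - 13*N) - 335 = -335 + sqrt(107 - 13*N))
459027 + T(-480) = 459027 + (-335 + sqrt(107 - 13*(-480))) = 459027 + (-335 + sqrt(107 + 6240)) = 459027 + (-335 + sqrt(6347)) = 458692 + sqrt(6347)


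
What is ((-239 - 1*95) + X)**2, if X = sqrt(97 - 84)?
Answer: (334 - sqrt(13))**2 ≈ 1.0916e+5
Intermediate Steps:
X = sqrt(13) ≈ 3.6056
((-239 - 1*95) + X)**2 = ((-239 - 1*95) + sqrt(13))**2 = ((-239 - 95) + sqrt(13))**2 = (-334 + sqrt(13))**2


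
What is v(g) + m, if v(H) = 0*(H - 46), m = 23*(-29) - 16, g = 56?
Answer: -683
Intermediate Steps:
m = -683 (m = -667 - 16 = -683)
v(H) = 0 (v(H) = 0*(-46 + H) = 0)
v(g) + m = 0 - 683 = -683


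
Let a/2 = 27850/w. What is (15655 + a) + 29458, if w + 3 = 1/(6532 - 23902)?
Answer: 1383374543/52111 ≈ 26547.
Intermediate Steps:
w = -52111/17370 (w = -3 + 1/(6532 - 23902) = -3 + 1/(-17370) = -3 - 1/17370 = -52111/17370 ≈ -3.0001)
a = -967509000/52111 (a = 2*(27850/(-52111/17370)) = 2*(27850*(-17370/52111)) = 2*(-483754500/52111) = -967509000/52111 ≈ -18566.)
(15655 + a) + 29458 = (15655 - 967509000/52111) + 29458 = -151711295/52111 + 29458 = 1383374543/52111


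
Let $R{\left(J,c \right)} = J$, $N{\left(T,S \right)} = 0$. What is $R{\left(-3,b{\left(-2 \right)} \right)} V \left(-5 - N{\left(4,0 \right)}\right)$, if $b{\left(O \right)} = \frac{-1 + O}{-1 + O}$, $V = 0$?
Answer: $0$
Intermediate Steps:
$b{\left(O \right)} = 1$
$R{\left(-3,b{\left(-2 \right)} \right)} V \left(-5 - N{\left(4,0 \right)}\right) = \left(-3\right) 0 \left(-5 - 0\right) = 0 \left(-5 + 0\right) = 0 \left(-5\right) = 0$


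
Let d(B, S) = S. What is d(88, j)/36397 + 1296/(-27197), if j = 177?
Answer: -42356643/989889209 ≈ -0.042789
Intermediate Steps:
d(88, j)/36397 + 1296/(-27197) = 177/36397 + 1296/(-27197) = 177*(1/36397) + 1296*(-1/27197) = 177/36397 - 1296/27197 = -42356643/989889209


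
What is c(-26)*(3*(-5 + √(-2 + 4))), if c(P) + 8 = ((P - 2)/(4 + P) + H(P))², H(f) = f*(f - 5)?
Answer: -1182801480/121 + 236560296*√2/121 ≈ -7.0104e+6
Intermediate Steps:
H(f) = f*(-5 + f)
c(P) = -8 + (P*(-5 + P) + (-2 + P)/(4 + P))² (c(P) = -8 + ((P - 2)/(4 + P) + P*(-5 + P))² = -8 + ((-2 + P)/(4 + P) + P*(-5 + P))² = -8 + (P*(-5 + P) + (-2 + P)/(4 + P))²)
c(-26)*(3*(-5 + √(-2 + 4))) = (-8 + (2 + (-26)² - 1*(-26)³ + 19*(-26))²/(4 - 26)²)*(3*(-5 + √(-2 + 4))) = (-8 + (2 + 676 - 1*(-17576) - 494)²/(-22)²)*(3*(-5 + √2)) = (-8 + (2 + 676 + 17576 - 494)²/484)*(-15 + 3*√2) = (-8 + (1/484)*17760²)*(-15 + 3*√2) = (-8 + (1/484)*315417600)*(-15 + 3*√2) = (-8 + 78854400/121)*(-15 + 3*√2) = 78853432*(-15 + 3*√2)/121 = -1182801480/121 + 236560296*√2/121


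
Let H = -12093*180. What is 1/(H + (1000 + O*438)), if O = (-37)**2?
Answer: -1/1576118 ≈ -6.3447e-7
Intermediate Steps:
O = 1369
H = -2176740
1/(H + (1000 + O*438)) = 1/(-2176740 + (1000 + 1369*438)) = 1/(-2176740 + (1000 + 599622)) = 1/(-2176740 + 600622) = 1/(-1576118) = -1/1576118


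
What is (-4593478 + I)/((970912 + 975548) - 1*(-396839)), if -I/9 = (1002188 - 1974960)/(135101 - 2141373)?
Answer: -2303943762241/1175323792832 ≈ -1.9603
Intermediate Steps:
I = -2188737/501568 (I = -9*(1002188 - 1974960)/(135101 - 2141373) = -(-8754948)/(-2006272) = -(-8754948)*(-1)/2006272 = -9*243193/501568 = -2188737/501568 ≈ -4.3638)
(-4593478 + I)/((970912 + 975548) - 1*(-396839)) = (-4593478 - 2188737/501568)/((970912 + 975548) - 1*(-396839)) = -2303943762241/(501568*(1946460 + 396839)) = -2303943762241/501568/2343299 = -2303943762241/501568*1/2343299 = -2303943762241/1175323792832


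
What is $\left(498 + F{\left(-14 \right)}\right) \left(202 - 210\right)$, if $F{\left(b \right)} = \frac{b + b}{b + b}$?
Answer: $-3992$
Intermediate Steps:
$F{\left(b \right)} = 1$ ($F{\left(b \right)} = \frac{2 b}{2 b} = 2 b \frac{1}{2 b} = 1$)
$\left(498 + F{\left(-14 \right)}\right) \left(202 - 210\right) = \left(498 + 1\right) \left(202 - 210\right) = 499 \left(-8\right) = -3992$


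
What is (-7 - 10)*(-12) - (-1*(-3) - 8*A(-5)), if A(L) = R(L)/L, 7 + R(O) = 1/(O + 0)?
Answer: 5313/25 ≈ 212.52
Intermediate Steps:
R(O) = -7 + 1/O (R(O) = -7 + 1/(O + 0) = -7 + 1/O)
A(L) = (-7 + 1/L)/L
(-7 - 10)*(-12) - (-1*(-3) - 8*A(-5)) = (-7 - 10)*(-12) - (-1*(-3) - 8*(1 - 7*(-5))/(-5)²) = -17*(-12) - (3 - 8*(1 + 35)/25) = 204 - (3 - 8*36/25) = 204 - (3 - 288/25) = 204 - 1*(-213/25) = 204 + 213/25 = 5313/25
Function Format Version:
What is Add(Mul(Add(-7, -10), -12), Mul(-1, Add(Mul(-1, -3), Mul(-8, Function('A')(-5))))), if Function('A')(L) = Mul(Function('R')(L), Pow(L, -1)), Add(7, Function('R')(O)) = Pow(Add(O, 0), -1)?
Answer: Rational(5313, 25) ≈ 212.52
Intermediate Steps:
Function('R')(O) = Add(-7, Pow(O, -1)) (Function('R')(O) = Add(-7, Pow(Add(O, 0), -1)) = Add(-7, Pow(O, -1)))
Function('A')(L) = Mul(Pow(L, -1), Add(-7, Pow(L, -1))) (Function('A')(L) = Mul(Add(-7, Pow(L, -1)), Pow(L, -1)) = Mul(Pow(L, -1), Add(-7, Pow(L, -1))))
Add(Mul(Add(-7, -10), -12), Mul(-1, Add(Mul(-1, -3), Mul(-8, Function('A')(-5))))) = Add(Mul(Add(-7, -10), -12), Mul(-1, Add(Mul(-1, -3), Mul(-8, Mul(Pow(-5, -2), Add(1, Mul(-7, -5))))))) = Add(Mul(-17, -12), Mul(-1, Add(3, Mul(-8, Mul(Rational(1, 25), Add(1, 35)))))) = Add(204, Mul(-1, Add(3, Mul(-8, Mul(Rational(1, 25), 36))))) = Add(204, Mul(-1, Add(3, Mul(-8, Rational(36, 25))))) = Add(204, Mul(-1, Add(3, Rational(-288, 25)))) = Add(204, Mul(-1, Rational(-213, 25))) = Add(204, Rational(213, 25)) = Rational(5313, 25)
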